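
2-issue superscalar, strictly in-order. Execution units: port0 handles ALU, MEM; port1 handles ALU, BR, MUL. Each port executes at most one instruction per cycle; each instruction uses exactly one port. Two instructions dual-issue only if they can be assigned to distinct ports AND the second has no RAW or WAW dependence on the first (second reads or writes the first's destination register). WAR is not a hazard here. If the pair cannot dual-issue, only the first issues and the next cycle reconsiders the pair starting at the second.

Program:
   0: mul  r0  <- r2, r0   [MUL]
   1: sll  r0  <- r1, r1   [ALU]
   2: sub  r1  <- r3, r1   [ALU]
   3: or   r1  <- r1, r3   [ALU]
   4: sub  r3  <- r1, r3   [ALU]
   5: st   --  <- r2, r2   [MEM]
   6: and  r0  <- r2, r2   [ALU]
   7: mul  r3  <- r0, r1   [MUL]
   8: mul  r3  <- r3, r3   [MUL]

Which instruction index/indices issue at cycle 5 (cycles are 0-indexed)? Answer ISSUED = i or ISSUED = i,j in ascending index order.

ISSUED = 7

  cy0 -> i0 (mul) WAW r0
  cy1 -> i1&i2 (sll/sub) pair
  cy2 -> i3 (or) RAW r1
  cy3 -> i4&i5 (sub/st) pair
  cy4 -> i6 (and) RAW r0
  cy5 -> i7 (mul) no-port MUL/MUL
  cy6 -> i8 (mul) tail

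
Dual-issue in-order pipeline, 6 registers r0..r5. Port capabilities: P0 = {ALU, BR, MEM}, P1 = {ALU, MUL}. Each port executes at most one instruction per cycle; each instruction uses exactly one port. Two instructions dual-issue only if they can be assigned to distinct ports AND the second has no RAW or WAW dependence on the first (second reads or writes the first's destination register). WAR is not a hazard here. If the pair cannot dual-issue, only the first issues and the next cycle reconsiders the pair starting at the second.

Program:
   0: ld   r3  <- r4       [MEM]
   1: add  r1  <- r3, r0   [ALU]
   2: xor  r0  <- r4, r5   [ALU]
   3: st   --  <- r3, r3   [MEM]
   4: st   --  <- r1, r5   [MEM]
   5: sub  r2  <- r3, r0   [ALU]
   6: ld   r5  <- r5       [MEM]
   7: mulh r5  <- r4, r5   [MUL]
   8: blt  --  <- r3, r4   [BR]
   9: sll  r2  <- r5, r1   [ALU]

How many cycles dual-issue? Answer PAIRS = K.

PAIRS = 3

0. ld.MEM @i0  | RAW r3
1. add.ALU xor.ALU @i1/i2  | 2-wide
2. st.MEM @i3  | no-port MEM/MEM
3. st.MEM sub.ALU @i4/i5  | 2-wide
4. ld.MEM @i6  | RAW+WAW r5
5. mulh.MUL blt.BR @i7/i8  | 2-wide
6. sll.ALU @i9  | tail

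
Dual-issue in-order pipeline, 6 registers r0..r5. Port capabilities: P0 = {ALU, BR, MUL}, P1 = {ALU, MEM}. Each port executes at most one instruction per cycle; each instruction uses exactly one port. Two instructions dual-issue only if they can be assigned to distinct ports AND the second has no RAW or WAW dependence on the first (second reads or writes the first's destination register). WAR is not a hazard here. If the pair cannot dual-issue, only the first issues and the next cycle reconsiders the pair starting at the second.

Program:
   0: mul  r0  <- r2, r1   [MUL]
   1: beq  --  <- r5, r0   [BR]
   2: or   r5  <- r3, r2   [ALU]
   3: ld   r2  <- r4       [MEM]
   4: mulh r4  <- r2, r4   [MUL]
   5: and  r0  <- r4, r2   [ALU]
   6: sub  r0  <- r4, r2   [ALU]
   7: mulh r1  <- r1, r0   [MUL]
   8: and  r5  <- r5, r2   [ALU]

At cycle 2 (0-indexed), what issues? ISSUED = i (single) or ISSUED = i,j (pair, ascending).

#0 head=0: mul i0 no-port MUL/BR
#1 head=1: beq or i1&i2 pair
#2 head=3: ld i3 RAW r2
#3 head=4: mulh i4 RAW r4
#4 head=5: and i5 WAW r0
#5 head=6: sub i6 RAW r0
#6 head=7: mulh and i7&i8 pair

ISSUED = 3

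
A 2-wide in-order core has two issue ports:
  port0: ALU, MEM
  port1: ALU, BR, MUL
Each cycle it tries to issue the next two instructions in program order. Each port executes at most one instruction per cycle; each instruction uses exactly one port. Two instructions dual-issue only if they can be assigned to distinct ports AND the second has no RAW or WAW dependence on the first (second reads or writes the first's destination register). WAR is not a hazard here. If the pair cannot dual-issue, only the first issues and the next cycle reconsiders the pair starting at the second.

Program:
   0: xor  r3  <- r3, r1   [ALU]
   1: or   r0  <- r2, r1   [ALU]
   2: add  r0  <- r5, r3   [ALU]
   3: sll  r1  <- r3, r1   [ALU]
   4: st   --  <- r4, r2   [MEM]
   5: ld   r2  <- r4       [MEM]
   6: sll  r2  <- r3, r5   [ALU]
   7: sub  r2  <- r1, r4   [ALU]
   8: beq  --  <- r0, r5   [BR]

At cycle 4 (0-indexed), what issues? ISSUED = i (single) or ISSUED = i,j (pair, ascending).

ISSUED = 6

t=0 i0+i1:xor.ALU+or.ALU ; 2-wide
t=1 i2+i3:add.ALU+sll.ALU ; 2-wide
t=2 i4:st.MEM ; no-port MEM/MEM
t=3 i5:ld.MEM ; WAW r2
t=4 i6:sll.ALU ; WAW r2
t=5 i7+i8:sub.ALU+beq.BR ; 2-wide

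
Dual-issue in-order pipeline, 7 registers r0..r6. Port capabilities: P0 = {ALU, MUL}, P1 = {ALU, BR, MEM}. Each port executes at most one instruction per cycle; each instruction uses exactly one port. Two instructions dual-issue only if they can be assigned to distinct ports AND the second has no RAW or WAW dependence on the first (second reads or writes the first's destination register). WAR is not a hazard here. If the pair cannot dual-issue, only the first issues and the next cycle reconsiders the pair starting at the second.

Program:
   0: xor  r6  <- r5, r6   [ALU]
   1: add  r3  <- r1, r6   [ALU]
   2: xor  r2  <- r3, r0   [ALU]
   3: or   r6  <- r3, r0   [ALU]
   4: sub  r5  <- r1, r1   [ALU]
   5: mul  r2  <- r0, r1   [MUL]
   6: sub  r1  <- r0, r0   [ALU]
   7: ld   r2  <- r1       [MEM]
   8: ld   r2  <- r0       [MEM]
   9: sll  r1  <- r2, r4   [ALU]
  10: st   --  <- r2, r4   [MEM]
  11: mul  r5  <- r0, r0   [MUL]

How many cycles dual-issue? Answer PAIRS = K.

PAIRS = 3

t=0 i0:xor.ALU ; RAW r6
t=1 i1:add.ALU ; RAW r3
t=2 i2/i3:xor.ALU;or.ALU ; pair
t=3 i4/i5:sub.ALU;mul.MUL ; pair
t=4 i6:sub.ALU ; RAW r1
t=5 i7:ld.MEM ; no-port MEM/MEM
t=6 i8:ld.MEM ; RAW r2
t=7 i9/i10:sll.ALU;st.MEM ; pair
t=8 i11:mul.MUL ; tail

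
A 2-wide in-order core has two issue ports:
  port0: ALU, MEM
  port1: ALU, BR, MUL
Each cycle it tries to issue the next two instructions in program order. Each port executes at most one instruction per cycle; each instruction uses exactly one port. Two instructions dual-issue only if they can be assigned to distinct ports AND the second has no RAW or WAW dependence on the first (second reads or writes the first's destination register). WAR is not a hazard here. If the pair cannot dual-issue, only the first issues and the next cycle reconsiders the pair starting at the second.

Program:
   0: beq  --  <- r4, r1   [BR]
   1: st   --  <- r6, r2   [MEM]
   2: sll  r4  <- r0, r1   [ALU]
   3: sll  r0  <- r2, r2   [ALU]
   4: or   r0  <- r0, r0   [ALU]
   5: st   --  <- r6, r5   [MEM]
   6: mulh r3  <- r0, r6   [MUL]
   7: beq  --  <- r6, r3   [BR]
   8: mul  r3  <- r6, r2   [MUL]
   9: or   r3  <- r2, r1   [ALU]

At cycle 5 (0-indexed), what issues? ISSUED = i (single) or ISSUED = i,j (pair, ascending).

ISSUED = 8

  cy0 -> i0/i1 (beq.BR st.MEM) pair
  cy1 -> i2/i3 (sll.ALU sll.ALU) pair
  cy2 -> i4/i5 (or.ALU st.MEM) pair
  cy3 -> i6 (mulh.MUL) no-port MUL/BR
  cy4 -> i7 (beq.BR) no-port BR/MUL
  cy5 -> i8 (mul.MUL) WAW r3
  cy6 -> i9 (or.ALU) tail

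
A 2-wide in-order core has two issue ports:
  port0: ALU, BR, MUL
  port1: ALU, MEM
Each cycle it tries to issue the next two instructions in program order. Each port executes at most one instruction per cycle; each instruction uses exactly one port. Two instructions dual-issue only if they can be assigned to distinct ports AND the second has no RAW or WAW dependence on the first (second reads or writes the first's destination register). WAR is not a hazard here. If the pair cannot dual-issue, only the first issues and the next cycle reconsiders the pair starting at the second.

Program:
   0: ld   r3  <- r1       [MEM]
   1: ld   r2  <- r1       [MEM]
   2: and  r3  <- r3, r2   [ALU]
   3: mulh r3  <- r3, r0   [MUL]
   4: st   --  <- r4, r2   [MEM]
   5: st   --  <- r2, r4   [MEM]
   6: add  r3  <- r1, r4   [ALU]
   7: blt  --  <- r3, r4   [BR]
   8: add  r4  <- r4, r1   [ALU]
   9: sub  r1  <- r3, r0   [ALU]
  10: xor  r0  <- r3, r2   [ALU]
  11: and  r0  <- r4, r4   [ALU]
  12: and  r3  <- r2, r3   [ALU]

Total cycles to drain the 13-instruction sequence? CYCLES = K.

CYCLES = 8

0. ld.MEM @i0  | no-port MEM/MEM
1. ld.MEM @i1  | RAW r2
2. and.ALU @i2  | RAW+WAW r3
3. mulh.MUL;st.MEM @i3,i4  | pair
4. st.MEM;add.ALU @i5,i6  | pair
5. blt.BR;add.ALU @i7,i8  | pair
6. sub.ALU;xor.ALU @i9,i10  | pair
7. and.ALU;and.ALU @i11,i12  | pair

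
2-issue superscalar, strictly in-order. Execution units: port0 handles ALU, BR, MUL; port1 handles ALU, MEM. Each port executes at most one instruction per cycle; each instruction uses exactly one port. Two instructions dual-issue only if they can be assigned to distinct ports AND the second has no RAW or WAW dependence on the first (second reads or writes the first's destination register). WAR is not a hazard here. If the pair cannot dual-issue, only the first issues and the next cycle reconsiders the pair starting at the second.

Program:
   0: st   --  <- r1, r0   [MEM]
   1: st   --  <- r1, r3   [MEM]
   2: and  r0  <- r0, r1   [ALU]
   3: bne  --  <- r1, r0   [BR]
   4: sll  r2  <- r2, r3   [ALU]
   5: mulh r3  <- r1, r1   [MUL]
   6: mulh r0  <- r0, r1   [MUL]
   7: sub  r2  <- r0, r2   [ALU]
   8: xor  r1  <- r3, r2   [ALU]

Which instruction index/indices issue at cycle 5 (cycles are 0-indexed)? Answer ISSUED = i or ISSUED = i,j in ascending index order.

[0] i0  st  -- no-port MEM/MEM
[1] i1+i2  st;and  -- 2-wide
[2] i3+i4  bne;sll  -- 2-wide
[3] i5  mulh  -- no-port MUL/MUL
[4] i6  mulh  -- RAW r0
[5] i7  sub  -- RAW r2
[6] i8  xor  -- tail

ISSUED = 7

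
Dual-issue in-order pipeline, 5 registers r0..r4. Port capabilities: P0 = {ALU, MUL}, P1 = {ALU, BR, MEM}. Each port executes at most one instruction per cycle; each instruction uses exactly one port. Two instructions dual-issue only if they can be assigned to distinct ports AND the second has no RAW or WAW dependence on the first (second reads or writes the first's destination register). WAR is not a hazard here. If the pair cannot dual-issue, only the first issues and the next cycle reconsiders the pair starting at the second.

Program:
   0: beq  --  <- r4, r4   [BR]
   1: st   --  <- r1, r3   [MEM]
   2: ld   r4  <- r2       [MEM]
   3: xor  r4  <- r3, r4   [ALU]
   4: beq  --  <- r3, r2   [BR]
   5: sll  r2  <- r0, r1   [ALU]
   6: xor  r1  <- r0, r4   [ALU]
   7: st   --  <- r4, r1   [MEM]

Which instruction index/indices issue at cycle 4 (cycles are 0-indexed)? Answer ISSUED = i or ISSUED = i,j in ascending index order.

[0] i0  beq  -- no-port BR/MEM
[1] i1  st  -- no-port MEM/MEM
[2] i2  ld  -- RAW+WAW r4
[3] i3+i4  xor/beq  -- 2-wide
[4] i5+i6  sll/xor  -- 2-wide
[5] i7  st  -- tail

ISSUED = 5,6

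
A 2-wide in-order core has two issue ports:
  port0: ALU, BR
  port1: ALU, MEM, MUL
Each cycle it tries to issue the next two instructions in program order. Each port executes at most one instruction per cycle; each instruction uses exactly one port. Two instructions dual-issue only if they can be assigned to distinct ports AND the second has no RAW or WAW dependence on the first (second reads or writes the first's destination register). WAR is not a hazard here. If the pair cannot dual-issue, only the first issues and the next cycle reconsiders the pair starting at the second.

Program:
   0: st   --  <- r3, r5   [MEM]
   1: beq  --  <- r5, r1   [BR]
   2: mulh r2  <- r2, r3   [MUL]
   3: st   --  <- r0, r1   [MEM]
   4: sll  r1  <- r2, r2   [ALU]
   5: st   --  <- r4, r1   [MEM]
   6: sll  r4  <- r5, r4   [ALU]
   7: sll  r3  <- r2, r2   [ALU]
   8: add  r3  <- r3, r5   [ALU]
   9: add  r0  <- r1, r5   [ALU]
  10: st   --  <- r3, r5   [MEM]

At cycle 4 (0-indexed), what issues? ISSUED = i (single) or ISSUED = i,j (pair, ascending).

  cy0 -> i0&i1 (st.MEM beq.BR) 2-wide
  cy1 -> i2 (mulh.MUL) no-port MUL/MEM
  cy2 -> i3&i4 (st.MEM sll.ALU) 2-wide
  cy3 -> i5&i6 (st.MEM sll.ALU) 2-wide
  cy4 -> i7 (sll.ALU) RAW+WAW r3
  cy5 -> i8&i9 (add.ALU add.ALU) 2-wide
  cy6 -> i10 (st.MEM) tail

ISSUED = 7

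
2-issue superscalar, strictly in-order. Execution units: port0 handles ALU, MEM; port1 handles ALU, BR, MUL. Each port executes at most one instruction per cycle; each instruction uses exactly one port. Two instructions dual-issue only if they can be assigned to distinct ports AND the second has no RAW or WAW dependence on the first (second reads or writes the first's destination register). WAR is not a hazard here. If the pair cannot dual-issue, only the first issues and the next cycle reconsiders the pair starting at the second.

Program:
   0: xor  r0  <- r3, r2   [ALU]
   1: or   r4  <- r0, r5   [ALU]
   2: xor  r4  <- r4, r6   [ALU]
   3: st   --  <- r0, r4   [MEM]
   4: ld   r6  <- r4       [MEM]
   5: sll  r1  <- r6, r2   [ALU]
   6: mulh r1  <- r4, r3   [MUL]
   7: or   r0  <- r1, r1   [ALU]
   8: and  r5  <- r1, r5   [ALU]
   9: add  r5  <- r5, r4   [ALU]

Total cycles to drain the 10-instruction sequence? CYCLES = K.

c0: i0 xor  RAW r0
c1: i1 or  RAW+WAW r4
c2: i2 xor  RAW r4
c3: i3 st  no-port MEM/MEM
c4: i4 ld  RAW r6
c5: i5 sll  WAW r1
c6: i6 mulh  RAW r1
c7: i7+i8 or and  pair
c8: i9 add  tail

CYCLES = 9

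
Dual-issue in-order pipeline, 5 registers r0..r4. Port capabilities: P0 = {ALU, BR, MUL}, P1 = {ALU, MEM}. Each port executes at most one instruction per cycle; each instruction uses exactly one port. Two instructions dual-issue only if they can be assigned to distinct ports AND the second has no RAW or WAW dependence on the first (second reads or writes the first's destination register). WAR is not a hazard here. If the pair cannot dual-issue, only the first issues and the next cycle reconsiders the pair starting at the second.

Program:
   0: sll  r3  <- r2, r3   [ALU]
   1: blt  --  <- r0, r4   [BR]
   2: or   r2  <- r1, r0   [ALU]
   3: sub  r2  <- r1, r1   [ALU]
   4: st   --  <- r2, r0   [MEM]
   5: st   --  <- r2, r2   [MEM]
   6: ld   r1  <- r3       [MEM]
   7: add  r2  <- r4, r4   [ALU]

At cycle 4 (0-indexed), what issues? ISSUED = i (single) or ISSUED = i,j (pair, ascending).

ISSUED = 5

t=0 i0&i1:sll.ALU;blt.BR ; dual
t=1 i2:or.ALU ; WAW r2
t=2 i3:sub.ALU ; RAW r2
t=3 i4:st.MEM ; no-port MEM/MEM
t=4 i5:st.MEM ; no-port MEM/MEM
t=5 i6&i7:ld.MEM;add.ALU ; dual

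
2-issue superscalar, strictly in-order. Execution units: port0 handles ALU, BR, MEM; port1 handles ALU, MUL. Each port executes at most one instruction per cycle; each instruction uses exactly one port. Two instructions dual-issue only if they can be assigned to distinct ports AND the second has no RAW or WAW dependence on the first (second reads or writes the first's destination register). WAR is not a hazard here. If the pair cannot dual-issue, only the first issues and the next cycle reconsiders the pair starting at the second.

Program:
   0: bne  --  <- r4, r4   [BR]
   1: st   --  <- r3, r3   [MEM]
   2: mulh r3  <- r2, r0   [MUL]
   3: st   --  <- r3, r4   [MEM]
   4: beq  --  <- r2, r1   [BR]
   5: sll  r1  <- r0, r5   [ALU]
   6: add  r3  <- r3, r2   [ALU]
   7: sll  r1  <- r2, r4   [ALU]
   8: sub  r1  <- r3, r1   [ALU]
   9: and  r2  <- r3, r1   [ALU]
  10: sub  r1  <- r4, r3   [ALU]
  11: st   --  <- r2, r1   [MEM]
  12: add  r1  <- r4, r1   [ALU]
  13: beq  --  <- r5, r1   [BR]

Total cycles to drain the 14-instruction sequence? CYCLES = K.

#0 head=0: bne.BR i0 no-port BR/MEM
#1 head=1: st.MEM mulh.MUL i1+i2 2-wide
#2 head=3: st.MEM i3 no-port MEM/BR
#3 head=4: beq.BR sll.ALU i4+i5 2-wide
#4 head=6: add.ALU sll.ALU i6+i7 2-wide
#5 head=8: sub.ALU i8 RAW r1
#6 head=9: and.ALU sub.ALU i9+i10 2-wide
#7 head=11: st.MEM add.ALU i11+i12 2-wide
#8 head=13: beq.BR i13 tail

CYCLES = 9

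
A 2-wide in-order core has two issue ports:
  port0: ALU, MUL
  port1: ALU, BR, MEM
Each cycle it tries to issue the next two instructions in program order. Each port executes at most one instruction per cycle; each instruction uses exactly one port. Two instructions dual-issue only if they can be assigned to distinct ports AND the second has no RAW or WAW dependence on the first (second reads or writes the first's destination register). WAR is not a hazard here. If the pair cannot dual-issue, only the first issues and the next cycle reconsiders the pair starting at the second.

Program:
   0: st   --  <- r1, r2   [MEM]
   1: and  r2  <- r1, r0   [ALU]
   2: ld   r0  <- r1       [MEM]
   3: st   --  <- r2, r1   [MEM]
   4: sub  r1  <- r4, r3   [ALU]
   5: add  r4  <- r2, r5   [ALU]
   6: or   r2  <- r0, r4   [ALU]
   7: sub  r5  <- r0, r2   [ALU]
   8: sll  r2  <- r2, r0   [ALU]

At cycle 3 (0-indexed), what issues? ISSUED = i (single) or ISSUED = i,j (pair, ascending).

0. st and @i0/i1  | dual
1. ld @i2  | no-port MEM/MEM
2. st sub @i3/i4  | dual
3. add @i5  | RAW r4
4. or @i6  | RAW r2
5. sub sll @i7/i8  | dual

ISSUED = 5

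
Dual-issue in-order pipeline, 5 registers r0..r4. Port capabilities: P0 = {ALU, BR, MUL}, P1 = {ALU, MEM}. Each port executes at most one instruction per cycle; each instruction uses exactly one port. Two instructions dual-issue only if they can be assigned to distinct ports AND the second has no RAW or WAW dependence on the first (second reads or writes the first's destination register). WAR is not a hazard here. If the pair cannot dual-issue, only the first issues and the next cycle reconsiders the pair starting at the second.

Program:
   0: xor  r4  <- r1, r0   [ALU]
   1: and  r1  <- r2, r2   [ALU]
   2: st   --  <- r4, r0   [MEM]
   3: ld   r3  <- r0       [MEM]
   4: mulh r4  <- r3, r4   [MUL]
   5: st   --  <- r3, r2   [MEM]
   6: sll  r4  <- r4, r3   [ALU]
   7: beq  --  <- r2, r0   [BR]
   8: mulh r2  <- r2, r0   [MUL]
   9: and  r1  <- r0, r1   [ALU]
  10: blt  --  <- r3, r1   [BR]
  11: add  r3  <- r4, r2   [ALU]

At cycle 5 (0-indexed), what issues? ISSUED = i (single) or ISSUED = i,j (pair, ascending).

c0: i0+i1 xor;and  dual
c1: i2 st  no-port MEM/MEM
c2: i3 ld  RAW r3
c3: i4+i5 mulh;st  dual
c4: i6+i7 sll;beq  dual
c5: i8+i9 mulh;and  dual
c6: i10+i11 blt;add  dual

ISSUED = 8,9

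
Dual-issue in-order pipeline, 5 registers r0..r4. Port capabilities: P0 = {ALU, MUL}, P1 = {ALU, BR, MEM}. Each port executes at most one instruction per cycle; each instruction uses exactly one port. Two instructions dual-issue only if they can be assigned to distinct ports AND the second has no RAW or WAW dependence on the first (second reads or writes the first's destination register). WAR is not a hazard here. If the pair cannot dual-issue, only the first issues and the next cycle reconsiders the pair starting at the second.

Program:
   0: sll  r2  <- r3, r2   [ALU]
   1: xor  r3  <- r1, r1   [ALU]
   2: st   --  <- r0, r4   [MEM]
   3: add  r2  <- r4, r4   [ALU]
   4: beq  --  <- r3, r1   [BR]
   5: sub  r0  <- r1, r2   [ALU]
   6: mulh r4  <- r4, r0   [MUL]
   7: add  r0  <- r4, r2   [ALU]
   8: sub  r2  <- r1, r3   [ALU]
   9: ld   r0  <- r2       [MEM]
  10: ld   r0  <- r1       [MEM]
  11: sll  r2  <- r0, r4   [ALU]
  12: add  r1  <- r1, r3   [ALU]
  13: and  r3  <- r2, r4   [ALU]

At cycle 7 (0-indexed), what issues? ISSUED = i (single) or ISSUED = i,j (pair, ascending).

ISSUED = 11,12

#0 head=0: sll/xor i0&i1 dual
#1 head=2: st/add i2&i3 dual
#2 head=4: beq/sub i4&i5 dual
#3 head=6: mulh i6 RAW r4
#4 head=7: add/sub i7&i8 dual
#5 head=9: ld i9 no-port MEM/MEM
#6 head=10: ld i10 RAW r0
#7 head=11: sll/add i11&i12 dual
#8 head=13: and i13 tail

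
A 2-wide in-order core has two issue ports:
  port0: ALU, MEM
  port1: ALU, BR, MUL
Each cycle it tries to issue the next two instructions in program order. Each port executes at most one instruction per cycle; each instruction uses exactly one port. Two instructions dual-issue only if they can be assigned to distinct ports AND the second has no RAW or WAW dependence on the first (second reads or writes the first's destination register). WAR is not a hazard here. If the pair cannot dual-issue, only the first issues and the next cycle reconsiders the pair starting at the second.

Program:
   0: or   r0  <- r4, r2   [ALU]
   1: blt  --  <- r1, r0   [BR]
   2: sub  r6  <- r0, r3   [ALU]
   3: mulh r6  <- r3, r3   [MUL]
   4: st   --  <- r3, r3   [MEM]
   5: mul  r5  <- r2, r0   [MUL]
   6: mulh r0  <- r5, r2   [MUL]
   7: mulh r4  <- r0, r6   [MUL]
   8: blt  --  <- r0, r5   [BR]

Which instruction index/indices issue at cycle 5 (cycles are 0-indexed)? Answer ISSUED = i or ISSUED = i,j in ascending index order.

ISSUED = 7

#0 head=0: or.ALU i0 RAW r0
#1 head=1: blt.BR;sub.ALU i1+i2 2-wide
#2 head=3: mulh.MUL;st.MEM i3+i4 2-wide
#3 head=5: mul.MUL i5 no-port MUL/MUL
#4 head=6: mulh.MUL i6 no-port MUL/MUL
#5 head=7: mulh.MUL i7 no-port MUL/BR
#6 head=8: blt.BR i8 tail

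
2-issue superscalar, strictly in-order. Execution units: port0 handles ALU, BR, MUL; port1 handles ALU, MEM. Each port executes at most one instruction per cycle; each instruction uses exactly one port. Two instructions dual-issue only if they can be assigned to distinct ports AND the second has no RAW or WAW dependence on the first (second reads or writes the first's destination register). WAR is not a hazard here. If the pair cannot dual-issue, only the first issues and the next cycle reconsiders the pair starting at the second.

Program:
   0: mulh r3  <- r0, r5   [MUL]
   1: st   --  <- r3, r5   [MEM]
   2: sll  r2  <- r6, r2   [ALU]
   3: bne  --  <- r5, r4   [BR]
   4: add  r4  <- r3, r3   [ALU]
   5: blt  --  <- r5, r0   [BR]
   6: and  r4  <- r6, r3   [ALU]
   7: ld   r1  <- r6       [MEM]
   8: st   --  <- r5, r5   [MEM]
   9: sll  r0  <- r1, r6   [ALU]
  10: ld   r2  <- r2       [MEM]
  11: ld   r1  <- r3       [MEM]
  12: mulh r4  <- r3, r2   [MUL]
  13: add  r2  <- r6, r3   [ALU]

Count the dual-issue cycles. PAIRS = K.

t=0 i0:mulh.MUL ; RAW r3
t=1 i1/i2:st.MEM;sll.ALU ; pair
t=2 i3/i4:bne.BR;add.ALU ; pair
t=3 i5/i6:blt.BR;and.ALU ; pair
t=4 i7:ld.MEM ; no-port MEM/MEM
t=5 i8/i9:st.MEM;sll.ALU ; pair
t=6 i10:ld.MEM ; no-port MEM/MEM
t=7 i11/i12:ld.MEM;mulh.MUL ; pair
t=8 i13:add.ALU ; tail

PAIRS = 5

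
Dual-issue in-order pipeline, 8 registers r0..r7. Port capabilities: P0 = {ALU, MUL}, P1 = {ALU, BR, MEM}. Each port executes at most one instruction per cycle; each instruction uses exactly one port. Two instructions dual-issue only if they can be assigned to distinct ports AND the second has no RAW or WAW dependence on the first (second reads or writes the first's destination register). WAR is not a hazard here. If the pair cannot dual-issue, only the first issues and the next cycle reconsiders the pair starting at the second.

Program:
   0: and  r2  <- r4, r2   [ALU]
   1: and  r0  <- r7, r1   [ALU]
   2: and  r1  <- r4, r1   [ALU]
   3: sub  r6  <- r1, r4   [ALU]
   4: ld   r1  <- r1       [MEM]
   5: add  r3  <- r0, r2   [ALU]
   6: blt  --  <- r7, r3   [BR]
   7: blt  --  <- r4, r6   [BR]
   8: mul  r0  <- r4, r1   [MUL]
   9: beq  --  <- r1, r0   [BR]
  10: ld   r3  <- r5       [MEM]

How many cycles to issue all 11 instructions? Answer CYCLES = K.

  cy0 -> i0+i1 (and and) pair
  cy1 -> i2 (and) RAW r1
  cy2 -> i3+i4 (sub ld) pair
  cy3 -> i5 (add) RAW r3
  cy4 -> i6 (blt) no-port BR/BR
  cy5 -> i7+i8 (blt mul) pair
  cy6 -> i9 (beq) no-port BR/MEM
  cy7 -> i10 (ld) tail

CYCLES = 8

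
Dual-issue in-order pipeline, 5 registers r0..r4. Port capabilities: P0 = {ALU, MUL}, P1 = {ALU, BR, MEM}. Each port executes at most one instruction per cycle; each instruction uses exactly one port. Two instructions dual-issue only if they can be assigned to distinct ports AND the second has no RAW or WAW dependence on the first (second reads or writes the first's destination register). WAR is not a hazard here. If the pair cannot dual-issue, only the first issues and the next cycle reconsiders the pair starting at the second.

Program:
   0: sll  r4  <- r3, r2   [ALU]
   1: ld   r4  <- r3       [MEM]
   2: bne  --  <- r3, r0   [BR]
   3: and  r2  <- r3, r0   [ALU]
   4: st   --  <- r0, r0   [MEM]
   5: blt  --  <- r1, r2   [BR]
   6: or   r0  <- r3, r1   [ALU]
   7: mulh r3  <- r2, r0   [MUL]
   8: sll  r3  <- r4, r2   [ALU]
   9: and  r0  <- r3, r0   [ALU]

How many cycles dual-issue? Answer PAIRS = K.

#0 head=0: sll i0 WAW r4
#1 head=1: ld i1 no-port MEM/BR
#2 head=2: bne and i2+i3 dual
#3 head=4: st i4 no-port MEM/BR
#4 head=5: blt or i5+i6 dual
#5 head=7: mulh i7 WAW r3
#6 head=8: sll i8 RAW r3
#7 head=9: and i9 tail

PAIRS = 2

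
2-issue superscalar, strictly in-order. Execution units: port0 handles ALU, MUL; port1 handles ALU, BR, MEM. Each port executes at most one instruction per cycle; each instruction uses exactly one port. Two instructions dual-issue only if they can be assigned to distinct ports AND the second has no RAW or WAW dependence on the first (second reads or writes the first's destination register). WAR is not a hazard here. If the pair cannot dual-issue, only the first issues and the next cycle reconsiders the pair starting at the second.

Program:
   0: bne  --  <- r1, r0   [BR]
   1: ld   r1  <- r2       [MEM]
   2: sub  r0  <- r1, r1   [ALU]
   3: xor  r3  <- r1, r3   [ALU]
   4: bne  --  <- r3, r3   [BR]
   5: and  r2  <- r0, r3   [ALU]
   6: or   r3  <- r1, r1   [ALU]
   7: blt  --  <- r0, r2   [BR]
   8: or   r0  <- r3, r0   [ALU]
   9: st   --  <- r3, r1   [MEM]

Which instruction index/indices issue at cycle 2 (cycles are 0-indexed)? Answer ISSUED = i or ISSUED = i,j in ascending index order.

ISSUED = 2,3

t=0 i0:bne.BR ; no-port BR/MEM
t=1 i1:ld.MEM ; RAW r1
t=2 i2+i3:sub.ALU+xor.ALU ; 2-wide
t=3 i4+i5:bne.BR+and.ALU ; 2-wide
t=4 i6+i7:or.ALU+blt.BR ; 2-wide
t=5 i8+i9:or.ALU+st.MEM ; 2-wide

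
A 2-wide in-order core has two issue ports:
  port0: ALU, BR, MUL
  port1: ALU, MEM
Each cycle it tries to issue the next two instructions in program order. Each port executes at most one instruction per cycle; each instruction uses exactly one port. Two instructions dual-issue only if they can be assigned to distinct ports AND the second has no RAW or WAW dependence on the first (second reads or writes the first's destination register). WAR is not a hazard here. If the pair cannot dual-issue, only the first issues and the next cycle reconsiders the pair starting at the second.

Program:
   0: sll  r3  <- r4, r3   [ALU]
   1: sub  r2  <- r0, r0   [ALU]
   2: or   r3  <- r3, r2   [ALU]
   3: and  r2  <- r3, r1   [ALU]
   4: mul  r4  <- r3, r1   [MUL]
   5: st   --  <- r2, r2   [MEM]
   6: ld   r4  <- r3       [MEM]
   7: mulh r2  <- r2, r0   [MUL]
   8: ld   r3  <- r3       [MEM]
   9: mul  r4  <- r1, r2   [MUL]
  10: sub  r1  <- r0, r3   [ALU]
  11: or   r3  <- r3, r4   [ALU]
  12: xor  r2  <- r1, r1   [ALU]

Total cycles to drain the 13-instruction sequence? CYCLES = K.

CYCLES = 8

[0] i0+i1  sll.ALU/sub.ALU  -- dual
[1] i2  or.ALU  -- RAW r3
[2] i3+i4  and.ALU/mul.MUL  -- dual
[3] i5  st.MEM  -- no-port MEM/MEM
[4] i6+i7  ld.MEM/mulh.MUL  -- dual
[5] i8+i9  ld.MEM/mul.MUL  -- dual
[6] i10+i11  sub.ALU/or.ALU  -- dual
[7] i12  xor.ALU  -- tail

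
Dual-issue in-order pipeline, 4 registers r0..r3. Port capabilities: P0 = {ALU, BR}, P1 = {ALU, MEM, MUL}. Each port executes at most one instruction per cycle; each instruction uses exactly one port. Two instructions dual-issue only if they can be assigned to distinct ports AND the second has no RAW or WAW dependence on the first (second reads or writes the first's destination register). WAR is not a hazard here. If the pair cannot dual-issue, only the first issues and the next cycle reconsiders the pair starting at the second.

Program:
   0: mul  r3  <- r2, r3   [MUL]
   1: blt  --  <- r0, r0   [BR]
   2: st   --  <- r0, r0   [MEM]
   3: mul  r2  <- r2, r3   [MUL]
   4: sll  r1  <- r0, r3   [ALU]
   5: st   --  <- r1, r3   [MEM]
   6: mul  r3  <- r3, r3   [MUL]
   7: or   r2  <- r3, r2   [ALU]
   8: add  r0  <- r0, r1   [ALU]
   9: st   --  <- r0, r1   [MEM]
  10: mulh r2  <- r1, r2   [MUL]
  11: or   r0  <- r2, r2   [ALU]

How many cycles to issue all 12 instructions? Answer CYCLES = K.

CYCLES = 9

0. mul.MUL;blt.BR @i0,i1  | 2-wide
1. st.MEM @i2  | no-port MEM/MUL
2. mul.MUL;sll.ALU @i3,i4  | 2-wide
3. st.MEM @i5  | no-port MEM/MUL
4. mul.MUL @i6  | RAW r3
5. or.ALU;add.ALU @i7,i8  | 2-wide
6. st.MEM @i9  | no-port MEM/MUL
7. mulh.MUL @i10  | RAW r2
8. or.ALU @i11  | tail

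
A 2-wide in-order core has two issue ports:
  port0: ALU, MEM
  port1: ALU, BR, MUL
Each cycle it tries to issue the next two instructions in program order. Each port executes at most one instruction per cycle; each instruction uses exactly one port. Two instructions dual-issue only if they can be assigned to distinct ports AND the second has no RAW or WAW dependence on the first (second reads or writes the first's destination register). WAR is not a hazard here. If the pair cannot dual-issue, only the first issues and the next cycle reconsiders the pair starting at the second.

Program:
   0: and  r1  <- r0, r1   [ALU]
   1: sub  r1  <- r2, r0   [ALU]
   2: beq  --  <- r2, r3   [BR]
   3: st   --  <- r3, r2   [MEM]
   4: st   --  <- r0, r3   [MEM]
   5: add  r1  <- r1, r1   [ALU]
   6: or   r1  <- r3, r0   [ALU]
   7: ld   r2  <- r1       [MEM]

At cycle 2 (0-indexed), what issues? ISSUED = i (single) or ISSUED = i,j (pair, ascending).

ISSUED = 3

0. and.ALU @i0  | WAW r1
1. sub.ALU beq.BR @i1/i2  | 2-wide
2. st.MEM @i3  | no-port MEM/MEM
3. st.MEM add.ALU @i4/i5  | 2-wide
4. or.ALU @i6  | RAW r1
5. ld.MEM @i7  | tail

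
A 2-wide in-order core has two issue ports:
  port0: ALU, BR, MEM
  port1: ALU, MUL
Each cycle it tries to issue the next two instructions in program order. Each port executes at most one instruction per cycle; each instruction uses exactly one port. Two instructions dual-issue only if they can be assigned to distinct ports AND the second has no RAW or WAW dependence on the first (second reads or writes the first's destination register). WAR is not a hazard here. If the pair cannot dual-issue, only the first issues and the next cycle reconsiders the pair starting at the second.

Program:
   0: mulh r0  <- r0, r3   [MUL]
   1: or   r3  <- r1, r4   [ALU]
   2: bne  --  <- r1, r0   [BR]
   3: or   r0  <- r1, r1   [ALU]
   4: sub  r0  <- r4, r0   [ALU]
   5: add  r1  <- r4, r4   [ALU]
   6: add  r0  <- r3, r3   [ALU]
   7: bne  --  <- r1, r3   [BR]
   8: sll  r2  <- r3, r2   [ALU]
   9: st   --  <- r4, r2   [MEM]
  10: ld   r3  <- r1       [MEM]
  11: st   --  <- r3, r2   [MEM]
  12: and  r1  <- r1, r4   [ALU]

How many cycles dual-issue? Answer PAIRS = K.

PAIRS = 5

#0 head=0: mulh or i0/i1 2-wide
#1 head=2: bne or i2/i3 2-wide
#2 head=4: sub add i4/i5 2-wide
#3 head=6: add bne i6/i7 2-wide
#4 head=8: sll i8 RAW r2
#5 head=9: st i9 no-port MEM/MEM
#6 head=10: ld i10 no-port MEM/MEM
#7 head=11: st and i11/i12 2-wide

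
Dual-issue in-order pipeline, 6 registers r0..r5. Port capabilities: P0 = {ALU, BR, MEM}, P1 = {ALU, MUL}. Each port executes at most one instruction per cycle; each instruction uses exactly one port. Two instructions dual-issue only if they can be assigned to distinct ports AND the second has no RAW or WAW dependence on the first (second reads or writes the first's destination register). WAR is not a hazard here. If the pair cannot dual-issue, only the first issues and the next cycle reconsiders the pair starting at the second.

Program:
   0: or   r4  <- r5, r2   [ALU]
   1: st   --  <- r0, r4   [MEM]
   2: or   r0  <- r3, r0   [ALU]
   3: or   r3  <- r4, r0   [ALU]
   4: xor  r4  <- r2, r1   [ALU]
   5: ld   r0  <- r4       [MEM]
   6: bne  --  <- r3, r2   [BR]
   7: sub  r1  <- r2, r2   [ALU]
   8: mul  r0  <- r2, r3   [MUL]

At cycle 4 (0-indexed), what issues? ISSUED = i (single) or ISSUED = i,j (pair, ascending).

#0 head=0: or.ALU i0 RAW r4
#1 head=1: st.MEM or.ALU i1,i2 2-wide
#2 head=3: or.ALU xor.ALU i3,i4 2-wide
#3 head=5: ld.MEM i5 no-port MEM/BR
#4 head=6: bne.BR sub.ALU i6,i7 2-wide
#5 head=8: mul.MUL i8 tail

ISSUED = 6,7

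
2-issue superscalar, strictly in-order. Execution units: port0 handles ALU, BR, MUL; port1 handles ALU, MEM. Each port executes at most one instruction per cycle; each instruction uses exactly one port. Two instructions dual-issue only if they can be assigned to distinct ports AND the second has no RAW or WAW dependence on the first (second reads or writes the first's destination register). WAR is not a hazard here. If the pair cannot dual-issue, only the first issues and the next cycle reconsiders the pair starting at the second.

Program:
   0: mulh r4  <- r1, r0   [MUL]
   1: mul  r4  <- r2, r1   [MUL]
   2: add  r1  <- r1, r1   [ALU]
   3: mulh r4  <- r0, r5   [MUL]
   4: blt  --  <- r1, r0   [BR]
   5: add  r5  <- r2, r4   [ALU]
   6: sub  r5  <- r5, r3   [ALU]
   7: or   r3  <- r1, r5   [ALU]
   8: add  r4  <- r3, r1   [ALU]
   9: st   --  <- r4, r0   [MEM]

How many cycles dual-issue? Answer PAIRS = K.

  cy0 -> i0 (mulh.MUL) no-port MUL/MUL
  cy1 -> i1,i2 (mul.MUL+add.ALU) 2-wide
  cy2 -> i3 (mulh.MUL) no-port MUL/BR
  cy3 -> i4,i5 (blt.BR+add.ALU) 2-wide
  cy4 -> i6 (sub.ALU) RAW r5
  cy5 -> i7 (or.ALU) RAW r3
  cy6 -> i8 (add.ALU) RAW r4
  cy7 -> i9 (st.MEM) tail

PAIRS = 2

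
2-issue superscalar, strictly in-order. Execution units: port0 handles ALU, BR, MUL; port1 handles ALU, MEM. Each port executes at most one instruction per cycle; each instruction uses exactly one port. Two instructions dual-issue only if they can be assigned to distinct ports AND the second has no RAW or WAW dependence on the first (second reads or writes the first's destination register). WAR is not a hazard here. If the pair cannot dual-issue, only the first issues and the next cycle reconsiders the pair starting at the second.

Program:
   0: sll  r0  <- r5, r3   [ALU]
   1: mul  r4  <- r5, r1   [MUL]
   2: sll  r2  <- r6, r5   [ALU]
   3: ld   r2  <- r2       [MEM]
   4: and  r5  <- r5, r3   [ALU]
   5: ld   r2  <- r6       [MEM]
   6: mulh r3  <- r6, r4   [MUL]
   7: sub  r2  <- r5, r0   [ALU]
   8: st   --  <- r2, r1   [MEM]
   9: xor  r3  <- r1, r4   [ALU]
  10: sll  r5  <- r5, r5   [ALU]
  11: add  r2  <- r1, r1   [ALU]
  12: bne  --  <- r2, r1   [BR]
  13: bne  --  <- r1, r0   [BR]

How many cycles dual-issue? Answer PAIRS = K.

PAIRS = 5

#0 head=0: sll.ALU/mul.MUL i0,i1 pair
#1 head=2: sll.ALU i2 RAW+WAW r2
#2 head=3: ld.MEM/and.ALU i3,i4 pair
#3 head=5: ld.MEM/mulh.MUL i5,i6 pair
#4 head=7: sub.ALU i7 RAW r2
#5 head=8: st.MEM/xor.ALU i8,i9 pair
#6 head=10: sll.ALU/add.ALU i10,i11 pair
#7 head=12: bne.BR i12 no-port BR/BR
#8 head=13: bne.BR i13 tail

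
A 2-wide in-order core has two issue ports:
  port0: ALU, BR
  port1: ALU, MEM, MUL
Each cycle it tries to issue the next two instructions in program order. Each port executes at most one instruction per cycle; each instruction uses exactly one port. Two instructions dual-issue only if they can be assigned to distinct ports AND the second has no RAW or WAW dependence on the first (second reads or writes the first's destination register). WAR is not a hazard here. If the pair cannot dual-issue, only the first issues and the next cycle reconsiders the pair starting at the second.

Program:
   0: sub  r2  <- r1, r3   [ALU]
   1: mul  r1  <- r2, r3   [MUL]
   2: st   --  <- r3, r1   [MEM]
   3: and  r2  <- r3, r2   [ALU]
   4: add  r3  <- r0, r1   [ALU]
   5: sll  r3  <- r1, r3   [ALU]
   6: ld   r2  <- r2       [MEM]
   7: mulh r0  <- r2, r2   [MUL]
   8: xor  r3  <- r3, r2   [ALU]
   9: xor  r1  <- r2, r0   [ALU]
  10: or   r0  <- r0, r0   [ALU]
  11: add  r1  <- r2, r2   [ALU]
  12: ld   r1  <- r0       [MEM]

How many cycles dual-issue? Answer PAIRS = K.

c0: i0 sub.ALU  RAW r2
c1: i1 mul.MUL  no-port MUL/MEM
c2: i2/i3 st.MEM+and.ALU  pair
c3: i4 add.ALU  RAW+WAW r3
c4: i5/i6 sll.ALU+ld.MEM  pair
c5: i7/i8 mulh.MUL+xor.ALU  pair
c6: i9/i10 xor.ALU+or.ALU  pair
c7: i11 add.ALU  WAW r1
c8: i12 ld.MEM  tail

PAIRS = 4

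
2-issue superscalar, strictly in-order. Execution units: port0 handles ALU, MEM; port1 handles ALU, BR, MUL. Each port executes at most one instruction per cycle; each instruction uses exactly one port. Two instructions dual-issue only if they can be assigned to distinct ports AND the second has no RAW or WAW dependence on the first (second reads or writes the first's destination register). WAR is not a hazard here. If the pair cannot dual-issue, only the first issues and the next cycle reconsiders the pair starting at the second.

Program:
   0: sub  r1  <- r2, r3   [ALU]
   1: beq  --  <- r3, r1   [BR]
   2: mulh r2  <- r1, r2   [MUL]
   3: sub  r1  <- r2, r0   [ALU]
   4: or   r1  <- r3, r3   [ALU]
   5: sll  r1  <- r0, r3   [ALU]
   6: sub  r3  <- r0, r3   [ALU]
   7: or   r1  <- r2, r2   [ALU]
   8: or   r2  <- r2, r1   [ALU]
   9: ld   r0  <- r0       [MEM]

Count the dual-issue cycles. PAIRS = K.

[0] i0  sub  -- RAW r1
[1] i1  beq  -- no-port BR/MUL
[2] i2  mulh  -- RAW r2
[3] i3  sub  -- WAW r1
[4] i4  or  -- WAW r1
[5] i5/i6  sll/sub  -- dual
[6] i7  or  -- RAW r1
[7] i8/i9  or/ld  -- dual

PAIRS = 2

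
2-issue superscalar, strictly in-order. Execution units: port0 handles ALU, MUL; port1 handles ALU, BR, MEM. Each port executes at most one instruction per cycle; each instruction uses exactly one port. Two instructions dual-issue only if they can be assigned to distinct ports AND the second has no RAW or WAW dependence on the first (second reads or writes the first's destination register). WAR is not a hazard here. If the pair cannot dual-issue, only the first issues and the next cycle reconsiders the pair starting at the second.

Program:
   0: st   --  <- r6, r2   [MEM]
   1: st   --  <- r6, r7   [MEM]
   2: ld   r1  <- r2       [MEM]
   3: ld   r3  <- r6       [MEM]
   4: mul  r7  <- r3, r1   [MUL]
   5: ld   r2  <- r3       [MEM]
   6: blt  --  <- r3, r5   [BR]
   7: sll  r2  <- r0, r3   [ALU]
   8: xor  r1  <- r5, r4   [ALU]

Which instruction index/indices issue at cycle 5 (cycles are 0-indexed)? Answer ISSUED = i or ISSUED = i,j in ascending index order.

ISSUED = 6,7

#0 head=0: st.MEM i0 no-port MEM/MEM
#1 head=1: st.MEM i1 no-port MEM/MEM
#2 head=2: ld.MEM i2 no-port MEM/MEM
#3 head=3: ld.MEM i3 RAW r3
#4 head=4: mul.MUL ld.MEM i4,i5 2-wide
#5 head=6: blt.BR sll.ALU i6,i7 2-wide
#6 head=8: xor.ALU i8 tail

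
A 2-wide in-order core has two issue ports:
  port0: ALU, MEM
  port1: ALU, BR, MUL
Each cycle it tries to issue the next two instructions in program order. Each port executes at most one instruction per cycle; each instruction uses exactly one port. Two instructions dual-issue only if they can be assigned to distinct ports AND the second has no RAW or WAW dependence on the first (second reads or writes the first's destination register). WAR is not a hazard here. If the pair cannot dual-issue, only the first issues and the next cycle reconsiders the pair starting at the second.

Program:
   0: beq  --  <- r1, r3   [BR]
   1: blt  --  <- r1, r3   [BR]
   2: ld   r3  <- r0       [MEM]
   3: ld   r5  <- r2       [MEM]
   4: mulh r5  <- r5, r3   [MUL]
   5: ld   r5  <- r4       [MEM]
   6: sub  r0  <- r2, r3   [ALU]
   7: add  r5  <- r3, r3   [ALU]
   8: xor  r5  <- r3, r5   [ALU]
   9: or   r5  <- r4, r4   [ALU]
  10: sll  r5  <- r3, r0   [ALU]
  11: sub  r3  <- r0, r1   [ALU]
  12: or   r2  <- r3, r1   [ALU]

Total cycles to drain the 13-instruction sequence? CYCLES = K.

CYCLES = 10

[0] i0  beq.BR  -- no-port BR/BR
[1] i1+i2  blt.BR;ld.MEM  -- 2-wide
[2] i3  ld.MEM  -- RAW+WAW r5
[3] i4  mulh.MUL  -- WAW r5
[4] i5+i6  ld.MEM;sub.ALU  -- 2-wide
[5] i7  add.ALU  -- RAW+WAW r5
[6] i8  xor.ALU  -- WAW r5
[7] i9  or.ALU  -- WAW r5
[8] i10+i11  sll.ALU;sub.ALU  -- 2-wide
[9] i12  or.ALU  -- tail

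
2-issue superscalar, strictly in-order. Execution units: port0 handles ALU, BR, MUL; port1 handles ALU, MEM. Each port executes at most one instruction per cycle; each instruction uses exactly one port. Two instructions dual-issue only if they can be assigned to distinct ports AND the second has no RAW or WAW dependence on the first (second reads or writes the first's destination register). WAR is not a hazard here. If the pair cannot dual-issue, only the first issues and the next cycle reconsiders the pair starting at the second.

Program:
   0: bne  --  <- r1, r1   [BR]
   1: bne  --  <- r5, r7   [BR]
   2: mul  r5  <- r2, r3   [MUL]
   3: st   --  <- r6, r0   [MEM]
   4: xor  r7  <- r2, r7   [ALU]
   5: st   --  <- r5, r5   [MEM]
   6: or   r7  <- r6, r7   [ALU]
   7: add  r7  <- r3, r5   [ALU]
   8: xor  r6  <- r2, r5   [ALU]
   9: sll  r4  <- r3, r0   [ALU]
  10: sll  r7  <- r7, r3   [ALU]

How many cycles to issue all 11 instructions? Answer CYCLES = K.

CYCLES = 7

  cy0 -> i0 (bne.BR) no-port BR/BR
  cy1 -> i1 (bne.BR) no-port BR/MUL
  cy2 -> i2+i3 (mul.MUL;st.MEM) pair
  cy3 -> i4+i5 (xor.ALU;st.MEM) pair
  cy4 -> i6 (or.ALU) WAW r7
  cy5 -> i7+i8 (add.ALU;xor.ALU) pair
  cy6 -> i9+i10 (sll.ALU;sll.ALU) pair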